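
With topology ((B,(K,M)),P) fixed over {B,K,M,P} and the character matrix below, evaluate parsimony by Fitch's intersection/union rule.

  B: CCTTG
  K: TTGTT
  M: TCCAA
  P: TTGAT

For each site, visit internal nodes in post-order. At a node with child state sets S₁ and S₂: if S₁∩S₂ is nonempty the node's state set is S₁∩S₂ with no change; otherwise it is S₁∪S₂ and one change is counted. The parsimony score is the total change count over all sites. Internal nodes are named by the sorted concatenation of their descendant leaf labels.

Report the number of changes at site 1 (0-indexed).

site 0, node KM: K={T} ∩ M={T} → {T} (+0)
site 0, node BKM: B={C} ∪ KM={T} → {C,T} (+1)
site 0, node BKMP: BKM={C,T} ∩ P={T} → {T} (+0)
site 1, node KM: K={T} ∪ M={C} → {C,T} (+1)
site 1, node BKM: B={C} ∩ KM={C,T} → {C} (+0)
site 1, node BKMP: BKM={C} ∪ P={T} → {C,T} (+1)
site 2, node KM: K={G} ∪ M={C} → {C,G} (+1)
site 2, node BKM: B={T} ∪ KM={C,G} → {C,G,T} (+1)
site 2, node BKMP: BKM={C,G,T} ∩ P={G} → {G} (+0)
site 3, node KM: K={T} ∪ M={A} → {A,T} (+1)
site 3, node BKM: B={T} ∩ KM={A,T} → {T} (+0)
site 3, node BKMP: BKM={T} ∪ P={A} → {A,T} (+1)
site 4, node KM: K={T} ∪ M={A} → {A,T} (+1)
site 4, node BKM: B={G} ∪ KM={A,T} → {A,G,T} (+1)
site 4, node BKMP: BKM={A,G,T} ∩ P={T} → {T} (+0)
per-site changes: [1, 2, 2, 2, 2]; total = 9

2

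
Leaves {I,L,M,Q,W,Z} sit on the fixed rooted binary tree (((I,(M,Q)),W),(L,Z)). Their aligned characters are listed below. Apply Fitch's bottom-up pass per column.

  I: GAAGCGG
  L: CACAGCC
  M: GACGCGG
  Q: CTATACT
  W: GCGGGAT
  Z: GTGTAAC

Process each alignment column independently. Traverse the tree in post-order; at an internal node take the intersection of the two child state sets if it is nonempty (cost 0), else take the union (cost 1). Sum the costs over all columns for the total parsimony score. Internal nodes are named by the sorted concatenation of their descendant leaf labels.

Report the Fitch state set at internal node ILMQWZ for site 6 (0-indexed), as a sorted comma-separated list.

C,G,T

[col 0] MQ: children M:{G}, Q:{C} ∪→ {C,G}; cost 1
[col 0] IMQ: children I:{G}, MQ:{C,G} ∩→ {G}; cost 0
[col 0] IMQW: children IMQ:{G}, W:{G} ∩→ {G}; cost 0
[col 0] LZ: children L:{C}, Z:{G} ∪→ {C,G}; cost 1
[col 0] ILMQWZ: children IMQW:{G}, LZ:{C,G} ∩→ {G}; cost 0
[col 1] MQ: children M:{A}, Q:{T} ∪→ {A,T}; cost 1
[col 1] IMQ: children I:{A}, MQ:{A,T} ∩→ {A}; cost 0
[col 1] IMQW: children IMQ:{A}, W:{C} ∪→ {A,C}; cost 1
[col 1] LZ: children L:{A}, Z:{T} ∪→ {A,T}; cost 1
[col 1] ILMQWZ: children IMQW:{A,C}, LZ:{A,T} ∩→ {A}; cost 0
[col 2] MQ: children M:{C}, Q:{A} ∪→ {A,C}; cost 1
[col 2] IMQ: children I:{A}, MQ:{A,C} ∩→ {A}; cost 0
[col 2] IMQW: children IMQ:{A}, W:{G} ∪→ {A,G}; cost 1
[col 2] LZ: children L:{C}, Z:{G} ∪→ {C,G}; cost 1
[col 2] ILMQWZ: children IMQW:{A,G}, LZ:{C,G} ∩→ {G}; cost 0
[col 3] MQ: children M:{G}, Q:{T} ∪→ {G,T}; cost 1
[col 3] IMQ: children I:{G}, MQ:{G,T} ∩→ {G}; cost 0
[col 3] IMQW: children IMQ:{G}, W:{G} ∩→ {G}; cost 0
[col 3] LZ: children L:{A}, Z:{T} ∪→ {A,T}; cost 1
[col 3] ILMQWZ: children IMQW:{G}, LZ:{A,T} ∪→ {A,G,T}; cost 1
[col 4] MQ: children M:{C}, Q:{A} ∪→ {A,C}; cost 1
[col 4] IMQ: children I:{C}, MQ:{A,C} ∩→ {C}; cost 0
[col 4] IMQW: children IMQ:{C}, W:{G} ∪→ {C,G}; cost 1
[col 4] LZ: children L:{G}, Z:{A} ∪→ {A,G}; cost 1
[col 4] ILMQWZ: children IMQW:{C,G}, LZ:{A,G} ∩→ {G}; cost 0
[col 5] MQ: children M:{G}, Q:{C} ∪→ {C,G}; cost 1
[col 5] IMQ: children I:{G}, MQ:{C,G} ∩→ {G}; cost 0
[col 5] IMQW: children IMQ:{G}, W:{A} ∪→ {A,G}; cost 1
[col 5] LZ: children L:{C}, Z:{A} ∪→ {A,C}; cost 1
[col 5] ILMQWZ: children IMQW:{A,G}, LZ:{A,C} ∩→ {A}; cost 0
[col 6] MQ: children M:{G}, Q:{T} ∪→ {G,T}; cost 1
[col 6] IMQ: children I:{G}, MQ:{G,T} ∩→ {G}; cost 0
[col 6] IMQW: children IMQ:{G}, W:{T} ∪→ {G,T}; cost 1
[col 6] LZ: children L:{C}, Z:{C} ∩→ {C}; cost 0
[col 6] ILMQWZ: children IMQW:{G,T}, LZ:{C} ∪→ {C,G,T}; cost 1
per-site changes: [2, 3, 3, 3, 3, 3, 3]; total = 20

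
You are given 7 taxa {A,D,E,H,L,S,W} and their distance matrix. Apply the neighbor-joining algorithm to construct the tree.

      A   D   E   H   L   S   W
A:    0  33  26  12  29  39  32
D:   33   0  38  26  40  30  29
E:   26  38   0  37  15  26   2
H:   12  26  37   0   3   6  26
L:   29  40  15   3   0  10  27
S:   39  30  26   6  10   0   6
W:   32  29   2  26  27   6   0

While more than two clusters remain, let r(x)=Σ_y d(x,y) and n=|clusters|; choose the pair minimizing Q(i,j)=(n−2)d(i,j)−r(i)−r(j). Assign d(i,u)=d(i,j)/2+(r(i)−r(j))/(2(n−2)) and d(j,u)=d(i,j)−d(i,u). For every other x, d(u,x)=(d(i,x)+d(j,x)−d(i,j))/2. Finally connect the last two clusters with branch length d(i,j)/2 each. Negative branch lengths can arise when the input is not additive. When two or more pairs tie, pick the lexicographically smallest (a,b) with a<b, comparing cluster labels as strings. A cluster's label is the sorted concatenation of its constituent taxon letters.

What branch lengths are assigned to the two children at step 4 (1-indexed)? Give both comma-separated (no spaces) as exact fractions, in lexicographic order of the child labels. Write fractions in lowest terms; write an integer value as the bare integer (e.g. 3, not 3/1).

25/4,27/8

iteration 1: select E,W (d=2, Q=-256); attach at lengths (16/5, -6/5); label the merged cluster EW
  updated: d(A,EW)=28, d(D,EW)=65/2, d(EW,H)=61/2, d(EW,L)=20, d(EW,S)=15
iteration 2: select A,D (d=33, Q=-341/2); attach at lengths (223/16, 305/16); label the merged cluster AD
  updated: d(AD,EW)=55/4, d(AD,H)=5/2, d(AD,L)=18, d(AD,S)=18
iteration 3: select AD,EW (d=55/4, Q=-361/4); attach at lengths (19/8, 91/8); label the merged cluster ADEW
  updated: d(ADEW,H)=77/8, d(ADEW,L)=97/8, d(ADEW,S)=77/8
iteration 4: select ADEW,S (d=77/8, Q=-151/4); attach at lengths (25/4, 27/8); label the merged cluster ADESW
  updated: d(ADESW,H)=3, d(ADESW,L)=25/4
iteration 5: select ADESW,H (d=3, Q=-49/4); attach at lengths (25/8, -1/8); label the merged cluster ADEHSW
  updated: d(ADEHSW,L)=25/8
iteration 6: select ADEHSW,L (d=25/8); attach at lengths (25/16, 25/16); label the merged cluster ADEHLSW
final tree: (((((A:223/16,D:305/16):19/8,(E:16/5,W:-6/5):91/8):25/4,S:27/8):25/8,H:-1/8):25/16,L:25/16)
total length: 129/2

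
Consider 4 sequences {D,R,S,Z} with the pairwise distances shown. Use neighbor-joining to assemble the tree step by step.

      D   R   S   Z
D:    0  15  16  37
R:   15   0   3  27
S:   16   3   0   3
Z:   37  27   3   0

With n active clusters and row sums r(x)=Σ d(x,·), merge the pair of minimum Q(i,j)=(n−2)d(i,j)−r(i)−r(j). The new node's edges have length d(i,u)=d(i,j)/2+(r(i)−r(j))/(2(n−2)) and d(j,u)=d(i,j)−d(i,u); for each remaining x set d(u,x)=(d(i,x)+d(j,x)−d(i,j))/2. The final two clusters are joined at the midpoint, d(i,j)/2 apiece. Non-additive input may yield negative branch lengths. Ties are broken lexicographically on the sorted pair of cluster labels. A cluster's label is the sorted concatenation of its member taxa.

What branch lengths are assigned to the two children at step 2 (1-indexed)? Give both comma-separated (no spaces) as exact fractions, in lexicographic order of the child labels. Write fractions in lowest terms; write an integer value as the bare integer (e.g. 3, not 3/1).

47/4,-39/4

iteration 1: select D,R (d=15, Q=-83); attach at lengths (53/4, 7/4); label the merged cluster DR
  updated: d(DR,S)=2, d(DR,Z)=49/2
iteration 2: select DR,S (d=2, Q=-59/2); attach at lengths (47/4, -39/4); label the merged cluster DRS
  updated: d(DRS,Z)=51/4
iteration 3: select DRS,Z (d=51/4); attach at lengths (51/8, 51/8); label the merged cluster DRSZ
final tree: (((D:53/4,R:7/4):47/4,S:-39/4):51/8,Z:51/8)
total length: 119/4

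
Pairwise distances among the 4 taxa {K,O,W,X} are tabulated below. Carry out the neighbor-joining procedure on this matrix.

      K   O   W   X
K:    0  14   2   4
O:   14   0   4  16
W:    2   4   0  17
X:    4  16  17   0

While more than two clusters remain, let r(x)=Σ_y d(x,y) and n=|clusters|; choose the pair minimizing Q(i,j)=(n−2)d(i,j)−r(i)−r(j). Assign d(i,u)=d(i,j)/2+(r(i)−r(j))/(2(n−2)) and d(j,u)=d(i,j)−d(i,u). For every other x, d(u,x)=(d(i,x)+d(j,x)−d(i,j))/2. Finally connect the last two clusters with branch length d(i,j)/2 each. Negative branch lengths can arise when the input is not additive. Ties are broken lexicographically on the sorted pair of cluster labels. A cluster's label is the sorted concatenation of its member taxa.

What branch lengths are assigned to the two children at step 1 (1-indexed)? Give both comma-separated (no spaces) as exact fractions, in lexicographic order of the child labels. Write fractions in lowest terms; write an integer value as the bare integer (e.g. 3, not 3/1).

iteration 1: select K,X (d=4, Q=-49); attach at lengths (-9/4, 25/4); label the merged cluster KX
  updated: d(KX,O)=13, d(KX,W)=15/2
iteration 2: select KX,O (d=13, Q=-49/2); attach at lengths (33/4, 19/4); label the merged cluster KOX
  updated: d(KOX,W)=-3/4
iteration 3: select KOX,W (d=-3/4); attach at lengths (-3/8, -3/8); label the merged cluster KOWX
final tree: (((K:-9/4,X:25/4):33/4,O:19/4):-3/8,W:-3/8)
total length: 65/4

-9/4,25/4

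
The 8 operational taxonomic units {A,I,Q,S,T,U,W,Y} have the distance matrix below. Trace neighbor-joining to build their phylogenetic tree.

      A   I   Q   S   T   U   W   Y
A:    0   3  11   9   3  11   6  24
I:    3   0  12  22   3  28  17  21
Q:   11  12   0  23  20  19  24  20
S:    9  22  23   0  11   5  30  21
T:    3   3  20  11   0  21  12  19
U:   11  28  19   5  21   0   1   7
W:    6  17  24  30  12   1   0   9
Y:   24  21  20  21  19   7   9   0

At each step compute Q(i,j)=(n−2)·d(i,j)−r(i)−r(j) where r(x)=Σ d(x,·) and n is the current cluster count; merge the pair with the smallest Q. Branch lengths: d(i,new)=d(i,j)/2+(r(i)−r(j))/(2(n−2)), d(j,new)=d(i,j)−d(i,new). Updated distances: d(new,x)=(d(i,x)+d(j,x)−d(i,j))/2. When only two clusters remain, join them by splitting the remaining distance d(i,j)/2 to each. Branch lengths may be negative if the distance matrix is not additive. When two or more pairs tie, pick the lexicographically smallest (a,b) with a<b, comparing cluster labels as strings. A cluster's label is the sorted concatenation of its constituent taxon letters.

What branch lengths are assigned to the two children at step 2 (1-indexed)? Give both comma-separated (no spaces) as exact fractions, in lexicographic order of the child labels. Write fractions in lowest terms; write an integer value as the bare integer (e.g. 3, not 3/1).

step 1: merge (U,W) at d=1, Q=-185; branch lengths U→-1/12, W→13/12; new cluster UW
  updated: d(A,UW)=8, d(I,UW)=22, d(Q,UW)=21, d(S,UW)=17, d(T,UW)=16, d(UW,Y)=15/2
step 2: merge (UW,Y) at d=15/2, Q=-333/2; branch lengths UW→33/20, Y→117/20; new cluster UWY
  updated: d(A,UWY)=49/4, d(I,UWY)=71/4, d(Q,UWY)=67/4, d(S,UWY)=61/4, d(T,UWY)=55/4
step 3: merge (I,T) at d=3, Q=-193/2; branch lengths I→19/8, T→5/8; new cluster IT
  updated: d(A,IT)=3/2, d(IT,Q)=29/2, d(IT,S)=15, d(IT,UWY)=57/4
step 4: merge (S,UWY) at d=61/4, Q=-75; branch lengths S→33/4, UWY→7; new cluster SUWY
  updated: d(A,SUWY)=3, d(IT,SUWY)=7, d(Q,SUWY)=49/4
step 5: merge (A,IT) at d=3/2, Q=-71/2; branch lengths A→-9/8, IT→21/8; new cluster AIT
  updated: d(AIT,Q)=12, d(AIT,SUWY)=17/4
step 6: merge (AIT,Q) at d=12, Q=-57/2; branch lengths AIT→2, Q→10; new cluster AIQT
  updated: d(AIQT,SUWY)=9/4
step 7: merge (AIQT,SUWY) at d=9/4; branch lengths AIQT→9/8, SUWY→9/8; new cluster AIQSTUWY
final tree: (((A:-9/8,(I:19/8,T:5/8):21/8):2,Q:10):9/8,(S:33/4,((U:-1/12,W:13/12):33/20,Y:117/20):7):9/8)
total length: 85/2

33/20,117/20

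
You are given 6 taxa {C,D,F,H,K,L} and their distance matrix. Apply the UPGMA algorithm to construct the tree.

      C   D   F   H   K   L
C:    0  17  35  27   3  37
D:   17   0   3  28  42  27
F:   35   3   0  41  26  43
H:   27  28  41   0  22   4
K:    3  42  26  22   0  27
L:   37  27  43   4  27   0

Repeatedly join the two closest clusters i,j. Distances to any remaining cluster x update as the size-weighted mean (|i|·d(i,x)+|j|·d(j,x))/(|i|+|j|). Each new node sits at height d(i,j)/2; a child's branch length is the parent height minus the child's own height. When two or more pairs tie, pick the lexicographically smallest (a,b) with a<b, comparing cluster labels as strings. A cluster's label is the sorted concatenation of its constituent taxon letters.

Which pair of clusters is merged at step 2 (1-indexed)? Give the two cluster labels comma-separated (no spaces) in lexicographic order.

D,F

iteration 1: select C,K (d=3); attach at lengths (3/2, 3/2); label the merged cluster CK
  updated: d(CK,D)=59/2, d(CK,F)=61/2, d(CK,H)=49/2, d(CK,L)=32
iteration 2: select D,F (d=3); attach at lengths (3/2, 3/2); label the merged cluster DF
  updated: d(CK,DF)=30, d(DF,H)=69/2, d(DF,L)=35
iteration 3: select H,L (d=4); attach at lengths (2, 2); label the merged cluster HL
  updated: d(CK,HL)=113/4, d(DF,HL)=139/4
iteration 4: select CK,HL (d=113/4); attach at lengths (101/8, 97/8); label the merged cluster CHKL
  updated: d(CHKL,DF)=259/8
iteration 5: select CHKL,DF (d=259/8); attach at lengths (33/16, 235/16); label the merged cluster CDFHKL
final tree: (((C:3/2,K:3/2):101/8,(H:2,L:2):97/8):33/16,(D:3/2,F:3/2):235/16)
total length: 103/2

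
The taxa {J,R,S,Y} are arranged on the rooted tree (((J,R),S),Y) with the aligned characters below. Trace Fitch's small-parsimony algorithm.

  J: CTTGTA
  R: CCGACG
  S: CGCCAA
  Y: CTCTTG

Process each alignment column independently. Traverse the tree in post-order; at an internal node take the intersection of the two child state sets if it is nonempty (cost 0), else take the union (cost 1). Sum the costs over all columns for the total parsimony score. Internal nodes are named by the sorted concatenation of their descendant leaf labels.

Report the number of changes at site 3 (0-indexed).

3

JR@0: {C} ∩ {C} = {C} (intersection, +0)
JRS@0: {C} ∩ {C} = {C} (intersection, +0)
JRSY@0: {C} ∩ {C} = {C} (intersection, +0)
JR@1: {T} ∪ {C} = {C,T} (union, +1)
JRS@1: {C,T} ∪ {G} = {C,G,T} (union, +1)
JRSY@1: {C,G,T} ∩ {T} = {T} (intersection, +0)
JR@2: {T} ∪ {G} = {G,T} (union, +1)
JRS@2: {G,T} ∪ {C} = {C,G,T} (union, +1)
JRSY@2: {C,G,T} ∩ {C} = {C} (intersection, +0)
JR@3: {G} ∪ {A} = {A,G} (union, +1)
JRS@3: {A,G} ∪ {C} = {A,C,G} (union, +1)
JRSY@3: {A,C,G} ∪ {T} = {A,C,G,T} (union, +1)
JR@4: {T} ∪ {C} = {C,T} (union, +1)
JRS@4: {C,T} ∪ {A} = {A,C,T} (union, +1)
JRSY@4: {A,C,T} ∩ {T} = {T} (intersection, +0)
JR@5: {A} ∪ {G} = {A,G} (union, +1)
JRS@5: {A,G} ∩ {A} = {A} (intersection, +0)
JRSY@5: {A} ∪ {G} = {A,G} (union, +1)
per-site changes: [0, 2, 2, 3, 2, 2]; total = 11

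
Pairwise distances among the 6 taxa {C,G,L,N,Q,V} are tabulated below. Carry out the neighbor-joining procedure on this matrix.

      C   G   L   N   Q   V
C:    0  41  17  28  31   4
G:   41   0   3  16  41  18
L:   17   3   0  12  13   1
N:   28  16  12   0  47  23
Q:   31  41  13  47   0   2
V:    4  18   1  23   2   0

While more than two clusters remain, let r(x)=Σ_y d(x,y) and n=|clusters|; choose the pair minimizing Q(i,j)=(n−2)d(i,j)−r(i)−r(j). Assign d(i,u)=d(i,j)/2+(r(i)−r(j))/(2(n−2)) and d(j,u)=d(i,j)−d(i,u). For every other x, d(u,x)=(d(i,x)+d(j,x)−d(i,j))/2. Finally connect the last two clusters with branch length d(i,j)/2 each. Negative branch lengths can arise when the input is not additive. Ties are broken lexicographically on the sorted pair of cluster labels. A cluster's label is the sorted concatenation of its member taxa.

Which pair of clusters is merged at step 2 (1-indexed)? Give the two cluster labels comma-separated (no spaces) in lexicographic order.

step 1: merge (G,N) at d=16, Q=-181; branch lengths G→57/8, N→71/8; new cluster GN
  updated: d(C,GN)=53/2, d(GN,L)=-1/2, d(GN,Q)=36, d(GN,V)=25/2
step 2: merge (GN,L) at d=-1/2, Q=-213/2; branch lengths GN→85/12, L→-91/12; new cluster GLN
  updated: d(C,GLN)=22, d(GLN,Q)=99/4, d(GLN,V)=7
step 3: merge (C,GLN) at d=22, Q=-267/4; branch lengths C→189/16, GLN→163/16; new cluster CGLN
  updated: d(CGLN,Q)=135/8, d(CGLN,V)=-11/2
step 4: merge (CGLN,Q) at d=135/8, Q=-107/8; branch lengths CGLN→75/16, Q→195/16; new cluster CGLNQ
  updated: d(CGLNQ,V)=-163/16
step 5: merge (CGLNQ,V) at d=-163/16; branch lengths CGLNQ→-163/32, V→-163/32; new cluster CGLNQV
final tree: (((C:189/16,((G:57/8,N:71/8):85/12,L:-91/12):163/16):75/16,Q:195/16):-163/32,V:-163/32)
total length: 707/16

GN,L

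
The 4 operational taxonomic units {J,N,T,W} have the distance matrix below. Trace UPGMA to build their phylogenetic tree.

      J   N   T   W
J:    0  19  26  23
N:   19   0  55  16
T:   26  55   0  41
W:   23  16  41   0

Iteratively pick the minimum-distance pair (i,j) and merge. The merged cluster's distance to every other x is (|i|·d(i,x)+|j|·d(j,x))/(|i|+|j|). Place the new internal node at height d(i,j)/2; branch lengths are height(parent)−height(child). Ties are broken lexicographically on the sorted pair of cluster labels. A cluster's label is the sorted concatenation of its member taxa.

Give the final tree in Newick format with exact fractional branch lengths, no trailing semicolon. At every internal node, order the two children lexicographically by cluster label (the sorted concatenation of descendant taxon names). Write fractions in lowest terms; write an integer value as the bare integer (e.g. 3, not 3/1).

step 1: merge (N,W) at d=16; branch lengths N→8, W→8; new cluster NW
  updated: d(J,NW)=21, d(NW,T)=48
step 2: merge (J,NW) at d=21; branch lengths J→21/2, NW→5/2; new cluster JNW
  updated: d(JNW,T)=122/3
step 3: merge (JNW,T) at d=122/3; branch lengths JNW→59/6, T→61/3; new cluster JNTW
final tree: ((J:21/2,(N:8,W:8):5/2):59/6,T:61/3)
total length: 355/6

((J:21/2,(N:8,W:8):5/2):59/6,T:61/3)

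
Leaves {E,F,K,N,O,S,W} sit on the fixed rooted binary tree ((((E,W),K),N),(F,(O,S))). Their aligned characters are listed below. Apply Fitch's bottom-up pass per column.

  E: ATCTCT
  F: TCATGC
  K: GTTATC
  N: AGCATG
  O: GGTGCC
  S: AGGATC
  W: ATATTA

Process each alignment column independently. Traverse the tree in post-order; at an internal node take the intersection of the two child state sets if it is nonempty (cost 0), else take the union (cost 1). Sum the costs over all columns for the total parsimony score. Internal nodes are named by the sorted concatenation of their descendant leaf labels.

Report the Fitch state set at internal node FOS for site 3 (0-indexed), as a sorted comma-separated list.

EW@0: {A} ∩ {A} = {A} (intersection, +0)
EKW@0: {A} ∪ {G} = {A,G} (union, +1)
EKNW@0: {A,G} ∩ {A} = {A} (intersection, +0)
OS@0: {G} ∪ {A} = {A,G} (union, +1)
FOS@0: {T} ∪ {A,G} = {A,G,T} (union, +1)
EFKNOSW@0: {A} ∩ {A,G,T} = {A} (intersection, +0)
EW@1: {T} ∩ {T} = {T} (intersection, +0)
EKW@1: {T} ∩ {T} = {T} (intersection, +0)
EKNW@1: {T} ∪ {G} = {G,T} (union, +1)
OS@1: {G} ∩ {G} = {G} (intersection, +0)
FOS@1: {C} ∪ {G} = {C,G} (union, +1)
EFKNOSW@1: {G,T} ∩ {C,G} = {G} (intersection, +0)
EW@2: {C} ∪ {A} = {A,C} (union, +1)
EKW@2: {A,C} ∪ {T} = {A,C,T} (union, +1)
EKNW@2: {A,C,T} ∩ {C} = {C} (intersection, +0)
OS@2: {T} ∪ {G} = {G,T} (union, +1)
FOS@2: {A} ∪ {G,T} = {A,G,T} (union, +1)
EFKNOSW@2: {C} ∪ {A,G,T} = {A,C,G,T} (union, +1)
EW@3: {T} ∩ {T} = {T} (intersection, +0)
EKW@3: {T} ∪ {A} = {A,T} (union, +1)
EKNW@3: {A,T} ∩ {A} = {A} (intersection, +0)
OS@3: {G} ∪ {A} = {A,G} (union, +1)
FOS@3: {T} ∪ {A,G} = {A,G,T} (union, +1)
EFKNOSW@3: {A} ∩ {A,G,T} = {A} (intersection, +0)
EW@4: {C} ∪ {T} = {C,T} (union, +1)
EKW@4: {C,T} ∩ {T} = {T} (intersection, +0)
EKNW@4: {T} ∩ {T} = {T} (intersection, +0)
OS@4: {C} ∪ {T} = {C,T} (union, +1)
FOS@4: {G} ∪ {C,T} = {C,G,T} (union, +1)
EFKNOSW@4: {T} ∩ {C,G,T} = {T} (intersection, +0)
EW@5: {T} ∪ {A} = {A,T} (union, +1)
EKW@5: {A,T} ∪ {C} = {A,C,T} (union, +1)
EKNW@5: {A,C,T} ∪ {G} = {A,C,G,T} (union, +1)
OS@5: {C} ∩ {C} = {C} (intersection, +0)
FOS@5: {C} ∩ {C} = {C} (intersection, +0)
EFKNOSW@5: {A,C,G,T} ∩ {C} = {C} (intersection, +0)
per-site changes: [3, 2, 5, 3, 3, 3]; total = 19

A,G,T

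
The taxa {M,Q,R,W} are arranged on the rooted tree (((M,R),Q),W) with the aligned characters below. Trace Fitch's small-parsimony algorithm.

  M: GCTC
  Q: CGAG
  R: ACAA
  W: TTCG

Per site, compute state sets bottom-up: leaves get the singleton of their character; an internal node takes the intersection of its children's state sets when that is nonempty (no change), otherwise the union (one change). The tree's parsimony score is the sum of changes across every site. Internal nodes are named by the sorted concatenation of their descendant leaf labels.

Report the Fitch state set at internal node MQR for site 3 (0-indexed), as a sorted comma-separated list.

site 0, node MR: M={G} ∪ R={A} → {A,G} (+1)
site 0, node MQR: MR={A,G} ∪ Q={C} → {A,C,G} (+1)
site 0, node MQRW: MQR={A,C,G} ∪ W={T} → {A,C,G,T} (+1)
site 1, node MR: M={C} ∩ R={C} → {C} (+0)
site 1, node MQR: MR={C} ∪ Q={G} → {C,G} (+1)
site 1, node MQRW: MQR={C,G} ∪ W={T} → {C,G,T} (+1)
site 2, node MR: M={T} ∪ R={A} → {A,T} (+1)
site 2, node MQR: MR={A,T} ∩ Q={A} → {A} (+0)
site 2, node MQRW: MQR={A} ∪ W={C} → {A,C} (+1)
site 3, node MR: M={C} ∪ R={A} → {A,C} (+1)
site 3, node MQR: MR={A,C} ∪ Q={G} → {A,C,G} (+1)
site 3, node MQRW: MQR={A,C,G} ∩ W={G} → {G} (+0)
per-site changes: [3, 2, 2, 2]; total = 9

A,C,G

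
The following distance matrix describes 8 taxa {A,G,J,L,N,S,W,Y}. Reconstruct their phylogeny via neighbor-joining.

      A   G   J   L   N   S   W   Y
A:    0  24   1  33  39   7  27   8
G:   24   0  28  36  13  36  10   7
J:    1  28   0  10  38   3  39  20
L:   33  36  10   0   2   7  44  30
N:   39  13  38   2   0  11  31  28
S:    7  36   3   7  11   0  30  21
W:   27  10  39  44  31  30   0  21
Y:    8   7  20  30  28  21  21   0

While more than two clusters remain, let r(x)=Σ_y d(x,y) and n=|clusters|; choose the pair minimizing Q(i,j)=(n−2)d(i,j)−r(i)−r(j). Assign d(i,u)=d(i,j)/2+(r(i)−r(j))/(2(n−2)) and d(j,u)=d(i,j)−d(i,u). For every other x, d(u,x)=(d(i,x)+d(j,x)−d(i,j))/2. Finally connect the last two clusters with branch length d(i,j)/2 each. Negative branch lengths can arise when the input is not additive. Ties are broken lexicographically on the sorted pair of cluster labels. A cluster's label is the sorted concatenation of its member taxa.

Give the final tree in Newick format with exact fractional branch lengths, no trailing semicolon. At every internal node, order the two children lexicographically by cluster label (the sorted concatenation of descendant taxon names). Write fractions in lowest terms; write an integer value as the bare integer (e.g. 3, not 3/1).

(((A:0,J:1):39/8,((G:3/2,W:17/2):61/8,Y:11/8):75/8):61/16,((L:1,N:1):37/3,S:-13/3):61/16)

step 1: merge (L,N) at d=2, Q=-312; branch lengths L→1, N→1; new cluster LN
  updated: d(A,LN)=35, d(G,LN)=47/2, d(J,LN)=23, d(LN,S)=8, d(LN,W)=73/2, d(LN,Y)=28
step 2: merge (G,W) at d=10, Q=-242; branch lengths G→3/2, W→17/2; new cluster GW
  updated: d(A,GW)=41/2, d(GW,J)=57/2, d(GW,LN)=25, d(GW,S)=28, d(GW,Y)=9
step 3: merge (GW,Y) at d=9, Q=-161; branch lengths GW→61/8, Y→11/8; new cluster GWY
  updated: d(A,GWY)=39/4, d(GWY,J)=79/4, d(GWY,LN)=22, d(GWY,S)=20
step 4: merge (LN,S) at d=8, Q=-102; branch lengths LN→37/3, S→-13/3; new cluster LNS
  updated: d(A,LNS)=17, d(GWY,LNS)=17, d(J,LNS)=9
step 5: merge (A,J) at d=1, Q=-111/2; branch lengths A→0, J→1; new cluster AJ
  updated: d(AJ,GWY)=57/4, d(AJ,LNS)=25/2
step 6: merge (AJ,GWY) at d=57/4, Q=-175/4; branch lengths AJ→39/8, GWY→75/8; new cluster AGJWY
  updated: d(AGJWY,LNS)=61/8
step 7: merge (AGJWY,LNS) at d=61/8; branch lengths AGJWY→61/16, LNS→61/16; new cluster AGJLNSWY
final tree: (((A:0,J:1):39/8,((G:3/2,W:17/2):61/8,Y:11/8):75/8):61/16,((L:1,N:1):37/3,S:-13/3):61/16)
total length: 415/8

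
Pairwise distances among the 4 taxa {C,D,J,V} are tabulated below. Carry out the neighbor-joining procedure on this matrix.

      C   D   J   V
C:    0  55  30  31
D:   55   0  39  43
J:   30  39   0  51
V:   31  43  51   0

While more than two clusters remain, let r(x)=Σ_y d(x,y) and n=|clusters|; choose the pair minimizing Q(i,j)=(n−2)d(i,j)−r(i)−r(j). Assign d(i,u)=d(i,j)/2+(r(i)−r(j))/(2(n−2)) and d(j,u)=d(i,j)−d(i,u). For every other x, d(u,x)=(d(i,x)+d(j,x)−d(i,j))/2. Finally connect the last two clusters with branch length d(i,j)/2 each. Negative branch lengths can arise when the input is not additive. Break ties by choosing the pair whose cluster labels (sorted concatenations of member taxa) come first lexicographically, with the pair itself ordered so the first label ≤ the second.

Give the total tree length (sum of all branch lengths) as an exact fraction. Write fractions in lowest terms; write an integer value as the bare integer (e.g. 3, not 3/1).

319/4

step 1: merge (C,V) at d=31, Q=-179; branch lengths C→53/4, V→71/4; new cluster CV
  updated: d(CV,D)=67/2, d(CV,J)=25
step 2: merge (CV,D) at d=67/2, Q=-195/2; branch lengths CV→39/4, D→95/4; new cluster CDV
  updated: d(CDV,J)=61/4
step 3: merge (CDV,J) at d=61/4; branch lengths CDV→61/8, J→61/8; new cluster CDJV
final tree: (((C:53/4,V:71/4):39/4,D:95/4):61/8,J:61/8)
total length: 319/4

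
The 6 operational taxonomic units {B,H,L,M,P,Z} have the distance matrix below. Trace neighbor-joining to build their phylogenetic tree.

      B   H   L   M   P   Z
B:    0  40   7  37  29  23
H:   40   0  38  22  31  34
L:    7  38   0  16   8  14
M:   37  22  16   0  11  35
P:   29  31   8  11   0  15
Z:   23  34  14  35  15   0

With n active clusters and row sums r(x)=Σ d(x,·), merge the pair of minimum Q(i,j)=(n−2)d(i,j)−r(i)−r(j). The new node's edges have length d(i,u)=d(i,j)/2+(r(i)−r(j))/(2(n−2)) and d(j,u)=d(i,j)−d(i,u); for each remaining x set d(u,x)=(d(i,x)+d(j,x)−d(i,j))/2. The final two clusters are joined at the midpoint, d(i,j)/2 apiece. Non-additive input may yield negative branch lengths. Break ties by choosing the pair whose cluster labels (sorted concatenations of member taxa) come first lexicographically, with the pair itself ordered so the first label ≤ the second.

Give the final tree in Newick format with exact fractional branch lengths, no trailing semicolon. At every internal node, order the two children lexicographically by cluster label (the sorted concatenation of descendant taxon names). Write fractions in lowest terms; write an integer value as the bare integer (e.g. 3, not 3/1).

((((B:125/12,L:-41/12):99/16,Z:141/16):87/16,(H:33/2,M:11/2):127/16):33/32,P:33/32)

step 1: merge (H,M) at d=22, Q=-198; branch lengths H→33/2, M→11/2; new cluster HM
  updated: d(B,HM)=55/2, d(HM,L)=16, d(HM,P)=10, d(HM,Z)=47/2
step 2: merge (B,L) at d=7, Q=-221/2; branch lengths B→125/12, L→-41/12; new cluster BL
  updated: d(BL,HM)=73/4, d(BL,P)=15, d(BL,Z)=15
step 3: merge (BL,Z) at d=15, Q=-287/4; branch lengths BL→99/16, Z→141/16; new cluster BLZ
  updated: d(BLZ,HM)=107/8, d(BLZ,P)=15/2
step 4: merge (BLZ,HM) at d=107/8, Q=-247/8; branch lengths BLZ→87/16, HM→127/16; new cluster BHLMZ
  updated: d(BHLMZ,P)=33/16
step 5: merge (BHLMZ,P) at d=33/16; branch lengths BHLMZ→33/32, P→33/32; new cluster BHLMPZ
final tree: ((((B:125/12,L:-41/12):99/16,Z:141/16):87/16,(H:33/2,M:11/2):127/16):33/32,P:33/32)
total length: 951/16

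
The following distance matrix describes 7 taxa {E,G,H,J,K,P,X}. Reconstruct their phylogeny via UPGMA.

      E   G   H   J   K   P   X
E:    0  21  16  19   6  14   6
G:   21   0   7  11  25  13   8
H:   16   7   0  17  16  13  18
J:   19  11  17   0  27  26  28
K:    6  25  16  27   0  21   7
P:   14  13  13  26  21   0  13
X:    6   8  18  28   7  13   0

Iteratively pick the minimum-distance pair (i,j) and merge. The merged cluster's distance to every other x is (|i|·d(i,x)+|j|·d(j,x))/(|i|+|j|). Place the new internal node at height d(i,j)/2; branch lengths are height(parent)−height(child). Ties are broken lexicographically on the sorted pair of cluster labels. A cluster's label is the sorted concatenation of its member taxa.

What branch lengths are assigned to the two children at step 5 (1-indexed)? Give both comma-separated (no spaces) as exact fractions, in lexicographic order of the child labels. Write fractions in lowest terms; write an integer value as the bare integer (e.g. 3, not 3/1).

187/36,35/18

step 1: merge (E,K) at d=6; branch lengths E→3, K→3; new cluster EK
  updated: d(EK,G)=23, d(EK,H)=16, d(EK,J)=23, d(EK,P)=35/2, d(EK,X)=13/2
step 2: merge (EK,X) at d=13/2; branch lengths EK→1/4, X→13/4; new cluster EKX
  updated: d(EKX,G)=18, d(EKX,H)=50/3, d(EKX,J)=74/3, d(EKX,P)=16
step 3: merge (G,H) at d=7; branch lengths G→7/2, H→7/2; new cluster GH
  updated: d(EKX,GH)=52/3, d(GH,J)=14, d(GH,P)=13
step 4: merge (GH,P) at d=13; branch lengths GH→3, P→13/2; new cluster GHP
  updated: d(EKX,GHP)=152/9, d(GHP,J)=18
step 5: merge (EKX,GHP) at d=152/9; branch lengths EKX→187/36, GHP→35/18; new cluster EGHKPX
  updated: d(EGHKPX,J)=64/3
step 6: merge (EGHKPX,J) at d=64/3; branch lengths EGHKPX→20/9, J→32/3; new cluster EGHJKPX
final tree: ((((E:3,K:3):1/4,X:13/4):187/36,((G:7/2,H:7/2):3,P:13/2):35/18):20/9,J:32/3)
total length: 1657/36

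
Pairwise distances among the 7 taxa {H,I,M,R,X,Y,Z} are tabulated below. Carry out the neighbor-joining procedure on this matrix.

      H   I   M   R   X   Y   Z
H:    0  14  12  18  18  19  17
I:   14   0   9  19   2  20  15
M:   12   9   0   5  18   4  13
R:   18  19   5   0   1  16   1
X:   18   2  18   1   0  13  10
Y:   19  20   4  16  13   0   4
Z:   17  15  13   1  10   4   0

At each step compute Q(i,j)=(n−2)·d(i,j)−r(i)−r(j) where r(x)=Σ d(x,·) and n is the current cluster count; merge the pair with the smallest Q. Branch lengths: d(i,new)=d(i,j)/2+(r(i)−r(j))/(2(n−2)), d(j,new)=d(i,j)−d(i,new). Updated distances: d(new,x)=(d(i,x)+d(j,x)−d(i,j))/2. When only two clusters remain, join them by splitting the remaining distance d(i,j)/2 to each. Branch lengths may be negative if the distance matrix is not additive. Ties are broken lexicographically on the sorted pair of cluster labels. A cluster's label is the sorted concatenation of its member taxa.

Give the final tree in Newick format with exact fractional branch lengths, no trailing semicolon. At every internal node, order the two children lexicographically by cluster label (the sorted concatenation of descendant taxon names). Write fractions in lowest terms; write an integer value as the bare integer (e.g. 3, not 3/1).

(((H:155/16,(I:27/10,X:-7/10):85/16):33/16,(M:1/6,Y:23/6):51/16):61/32,(R:13/16,Z:3/16):61/32)

1. join I+X (d=2, Q=-131) ⇒ IX; edges |I|=27/10, |X|=-7/10
  updated: d(H,IX)=15, d(IX,M)=25/2, d(IX,R)=9, d(IX,Y)=31/2, d(IX,Z)=23/2
2. join R+Z (d=1, Q=-183/2) ⇒ RZ; edges |R|=13/16, |Z|=3/16
  updated: d(H,RZ)=17, d(IX,RZ)=39/4, d(M,RZ)=17/2, d(RZ,Y)=19/2
3. join M+Y (d=4, Q=-73) ⇒ MY; edges |M|=1/6, |Y|=23/6
  updated: d(H,MY)=27/2, d(IX,MY)=12, d(MY,RZ)=7
4. join H+IX (d=15, Q=-209/4) ⇒ HIX; edges |H|=155/16, |IX|=85/16
  updated: d(HIX,MY)=21/4, d(HIX,RZ)=47/8
5. join HIX+MY (d=21/4, Q=-145/8) ⇒ HIMXY; edges |HIX|=33/16, |MY|=51/16
  updated: d(HIMXY,RZ)=61/16
6. join HIMXY+RZ (d=61/16) ⇒ HIMRXYZ; edges |HIMXY|=61/32, |RZ|=61/32
final tree: (((H:155/16,(I:27/10,X:-7/10):85/16):33/16,(M:1/6,Y:23/6):51/16):61/32,(R:13/16,Z:3/16):61/32)
total length: 497/16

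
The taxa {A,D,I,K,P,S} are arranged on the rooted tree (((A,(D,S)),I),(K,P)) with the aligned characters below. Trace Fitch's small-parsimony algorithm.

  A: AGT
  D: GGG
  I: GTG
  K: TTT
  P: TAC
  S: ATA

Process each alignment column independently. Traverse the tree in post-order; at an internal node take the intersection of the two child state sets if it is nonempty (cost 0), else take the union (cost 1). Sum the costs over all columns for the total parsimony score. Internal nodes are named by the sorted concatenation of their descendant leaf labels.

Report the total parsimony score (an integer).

10

DS@0: {G} ∪ {A} = {A,G} (union, +1)
ADS@0: {A} ∩ {A,G} = {A} (intersection, +0)
ADIS@0: {A} ∪ {G} = {A,G} (union, +1)
KP@0: {T} ∩ {T} = {T} (intersection, +0)
ADIKPS@0: {A,G} ∪ {T} = {A,G,T} (union, +1)
DS@1: {G} ∪ {T} = {G,T} (union, +1)
ADS@1: {G} ∩ {G,T} = {G} (intersection, +0)
ADIS@1: {G} ∪ {T} = {G,T} (union, +1)
KP@1: {T} ∪ {A} = {A,T} (union, +1)
ADIKPS@1: {G,T} ∩ {A,T} = {T} (intersection, +0)
DS@2: {G} ∪ {A} = {A,G} (union, +1)
ADS@2: {T} ∪ {A,G} = {A,G,T} (union, +1)
ADIS@2: {A,G,T} ∩ {G} = {G} (intersection, +0)
KP@2: {T} ∪ {C} = {C,T} (union, +1)
ADIKPS@2: {G} ∪ {C,T} = {C,G,T} (union, +1)
per-site changes: [3, 3, 4]; total = 10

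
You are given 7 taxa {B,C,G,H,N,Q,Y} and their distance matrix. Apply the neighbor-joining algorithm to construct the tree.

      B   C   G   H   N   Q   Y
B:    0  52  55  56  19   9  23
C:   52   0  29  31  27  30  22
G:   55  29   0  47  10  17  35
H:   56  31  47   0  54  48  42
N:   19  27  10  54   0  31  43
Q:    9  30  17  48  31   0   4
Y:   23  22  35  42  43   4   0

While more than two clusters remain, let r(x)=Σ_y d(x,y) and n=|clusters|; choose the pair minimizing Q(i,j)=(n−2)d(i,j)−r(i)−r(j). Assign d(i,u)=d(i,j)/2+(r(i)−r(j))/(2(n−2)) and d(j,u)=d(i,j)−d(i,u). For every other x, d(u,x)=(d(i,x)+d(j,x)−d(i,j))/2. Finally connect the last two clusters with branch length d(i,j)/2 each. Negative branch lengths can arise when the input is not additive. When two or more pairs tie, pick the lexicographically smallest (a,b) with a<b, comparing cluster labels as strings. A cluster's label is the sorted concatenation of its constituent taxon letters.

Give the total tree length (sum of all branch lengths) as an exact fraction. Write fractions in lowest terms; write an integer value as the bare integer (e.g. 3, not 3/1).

707/8

step 1: merge (G,N) at d=10, Q=-327; branch lengths G→59/10, N→41/10; new cluster GN
  updated: d(B,GN)=32, d(C,GN)=23, d(GN,H)=91/2, d(GN,Q)=19, d(GN,Y)=34
step 2: merge (C,H) at d=31, Q=-513/2; branch lengths C→119/16, H→377/16; new cluster CH
  updated: d(B,CH)=77/2, d(CH,GN)=75/4, d(CH,Q)=47/2, d(CH,Y)=33/2
step 3: merge (CH,GN) at d=75/4, Q=-579/4; branch lengths CH→199/24, GN→251/24; new cluster CGHN
  updated: d(B,CGHN)=207/8, d(CGHN,Q)=95/8, d(CGHN,Y)=127/8
step 4: merge (B,Q) at d=9, Q=-259/4; branch lengths B→51/4, Q→-15/4; new cluster BQ
  updated: d(BQ,CGHN)=115/8, d(BQ,Y)=9
step 5: merge (BQ,CGHN) at d=115/8, Q=-157/4; branch lengths BQ→15/4, CGHN→85/8; new cluster BCGHNQ
  updated: d(BCGHNQ,Y)=21/4
step 6: merge (BCGHNQ,Y) at d=21/4; branch lengths BCGHNQ→21/8, Y→21/8; new cluster BCGHNQY
final tree: (((B:51/4,Q:-15/4):15/4,((C:119/16,H:377/16):199/24,(G:59/10,N:41/10):251/24):85/8):21/8,Y:21/8)
total length: 707/8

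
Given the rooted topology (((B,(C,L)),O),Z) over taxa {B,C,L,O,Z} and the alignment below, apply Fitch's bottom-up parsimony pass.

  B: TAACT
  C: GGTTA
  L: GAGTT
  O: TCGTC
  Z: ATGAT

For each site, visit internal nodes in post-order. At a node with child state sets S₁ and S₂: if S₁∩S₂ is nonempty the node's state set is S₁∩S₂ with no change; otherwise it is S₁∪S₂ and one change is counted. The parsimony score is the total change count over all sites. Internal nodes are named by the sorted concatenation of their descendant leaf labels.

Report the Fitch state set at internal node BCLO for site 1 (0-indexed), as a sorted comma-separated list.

A,C

site 0, node CL: C={G} ∩ L={G} → {G} (+0)
site 0, node BCL: B={T} ∪ CL={G} → {G,T} (+1)
site 0, node BCLO: BCL={G,T} ∩ O={T} → {T} (+0)
site 0, node BCLOZ: BCLO={T} ∪ Z={A} → {A,T} (+1)
site 1, node CL: C={G} ∪ L={A} → {A,G} (+1)
site 1, node BCL: B={A} ∩ CL={A,G} → {A} (+0)
site 1, node BCLO: BCL={A} ∪ O={C} → {A,C} (+1)
site 1, node BCLOZ: BCLO={A,C} ∪ Z={T} → {A,C,T} (+1)
site 2, node CL: C={T} ∪ L={G} → {G,T} (+1)
site 2, node BCL: B={A} ∪ CL={G,T} → {A,G,T} (+1)
site 2, node BCLO: BCL={A,G,T} ∩ O={G} → {G} (+0)
site 2, node BCLOZ: BCLO={G} ∩ Z={G} → {G} (+0)
site 3, node CL: C={T} ∩ L={T} → {T} (+0)
site 3, node BCL: B={C} ∪ CL={T} → {C,T} (+1)
site 3, node BCLO: BCL={C,T} ∩ O={T} → {T} (+0)
site 3, node BCLOZ: BCLO={T} ∪ Z={A} → {A,T} (+1)
site 4, node CL: C={A} ∪ L={T} → {A,T} (+1)
site 4, node BCL: B={T} ∩ CL={A,T} → {T} (+0)
site 4, node BCLO: BCL={T} ∪ O={C} → {C,T} (+1)
site 4, node BCLOZ: BCLO={C,T} ∩ Z={T} → {T} (+0)
per-site changes: [2, 3, 2, 2, 2]; total = 11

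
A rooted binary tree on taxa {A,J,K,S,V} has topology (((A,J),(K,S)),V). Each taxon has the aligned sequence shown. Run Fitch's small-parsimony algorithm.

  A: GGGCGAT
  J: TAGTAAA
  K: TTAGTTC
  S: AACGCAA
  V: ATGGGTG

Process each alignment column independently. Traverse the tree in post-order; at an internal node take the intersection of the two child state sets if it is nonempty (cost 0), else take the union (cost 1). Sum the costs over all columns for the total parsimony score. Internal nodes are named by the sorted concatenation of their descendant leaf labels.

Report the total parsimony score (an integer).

18

[col 0] AJ: children A:{G}, J:{T} ∪→ {G,T}; cost 1
[col 0] KS: children K:{T}, S:{A} ∪→ {A,T}; cost 1
[col 0] AJKS: children AJ:{G,T}, KS:{A,T} ∩→ {T}; cost 0
[col 0] AJKSV: children AJKS:{T}, V:{A} ∪→ {A,T}; cost 1
[col 1] AJ: children A:{G}, J:{A} ∪→ {A,G}; cost 1
[col 1] KS: children K:{T}, S:{A} ∪→ {A,T}; cost 1
[col 1] AJKS: children AJ:{A,G}, KS:{A,T} ∩→ {A}; cost 0
[col 1] AJKSV: children AJKS:{A}, V:{T} ∪→ {A,T}; cost 1
[col 2] AJ: children A:{G}, J:{G} ∩→ {G}; cost 0
[col 2] KS: children K:{A}, S:{C} ∪→ {A,C}; cost 1
[col 2] AJKS: children AJ:{G}, KS:{A,C} ∪→ {A,C,G}; cost 1
[col 2] AJKSV: children AJKS:{A,C,G}, V:{G} ∩→ {G}; cost 0
[col 3] AJ: children A:{C}, J:{T} ∪→ {C,T}; cost 1
[col 3] KS: children K:{G}, S:{G} ∩→ {G}; cost 0
[col 3] AJKS: children AJ:{C,T}, KS:{G} ∪→ {C,G,T}; cost 1
[col 3] AJKSV: children AJKS:{C,G,T}, V:{G} ∩→ {G}; cost 0
[col 4] AJ: children A:{G}, J:{A} ∪→ {A,G}; cost 1
[col 4] KS: children K:{T}, S:{C} ∪→ {C,T}; cost 1
[col 4] AJKS: children AJ:{A,G}, KS:{C,T} ∪→ {A,C,G,T}; cost 1
[col 4] AJKSV: children AJKS:{A,C,G,T}, V:{G} ∩→ {G}; cost 0
[col 5] AJ: children A:{A}, J:{A} ∩→ {A}; cost 0
[col 5] KS: children K:{T}, S:{A} ∪→ {A,T}; cost 1
[col 5] AJKS: children AJ:{A}, KS:{A,T} ∩→ {A}; cost 0
[col 5] AJKSV: children AJKS:{A}, V:{T} ∪→ {A,T}; cost 1
[col 6] AJ: children A:{T}, J:{A} ∪→ {A,T}; cost 1
[col 6] KS: children K:{C}, S:{A} ∪→ {A,C}; cost 1
[col 6] AJKS: children AJ:{A,T}, KS:{A,C} ∩→ {A}; cost 0
[col 6] AJKSV: children AJKS:{A}, V:{G} ∪→ {A,G}; cost 1
per-site changes: [3, 3, 2, 2, 3, 2, 3]; total = 18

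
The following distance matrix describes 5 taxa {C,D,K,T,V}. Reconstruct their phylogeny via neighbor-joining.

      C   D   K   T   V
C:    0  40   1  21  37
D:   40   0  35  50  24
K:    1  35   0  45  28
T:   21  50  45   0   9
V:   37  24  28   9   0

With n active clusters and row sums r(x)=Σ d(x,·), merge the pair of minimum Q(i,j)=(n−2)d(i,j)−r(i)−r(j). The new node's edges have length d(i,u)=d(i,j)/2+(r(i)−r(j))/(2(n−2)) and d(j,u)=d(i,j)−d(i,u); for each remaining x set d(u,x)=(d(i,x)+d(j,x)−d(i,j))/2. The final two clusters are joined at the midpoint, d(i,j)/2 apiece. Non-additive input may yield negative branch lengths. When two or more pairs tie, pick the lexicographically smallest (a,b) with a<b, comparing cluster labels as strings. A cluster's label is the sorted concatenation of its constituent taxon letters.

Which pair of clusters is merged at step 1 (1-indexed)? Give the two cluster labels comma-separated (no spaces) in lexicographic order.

step 1: merge (C,K) at d=1, Q=-205; branch lengths C→-7/6, K→13/6; new cluster CK
  updated: d(CK,D)=37, d(CK,T)=65/2, d(CK,V)=32
step 2: merge (CK,D) at d=37, Q=-277/2; branch lengths CK→129/8, D→167/8; new cluster CDK
  updated: d(CDK,T)=91/4, d(CDK,V)=19/2
step 3: merge (CDK,T) at d=91/4, Q=-165/4; branch lengths CDK→93/8, T→89/8; new cluster CDKT
  updated: d(CDKT,V)=-17/8
step 4: merge (CDKT,V) at d=-17/8; branch lengths CDKT→-17/16, V→-17/16; new cluster CDKTV
final tree: ((((C:-7/6,K:13/6):129/8,D:167/8):93/8,T:89/8):-17/16,V:-17/16)
total length: 469/8

C,K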